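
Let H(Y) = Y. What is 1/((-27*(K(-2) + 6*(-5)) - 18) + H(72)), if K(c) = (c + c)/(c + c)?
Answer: 1/837 ≈ 0.0011947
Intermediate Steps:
K(c) = 1 (K(c) = (2*c)/((2*c)) = (2*c)*(1/(2*c)) = 1)
1/((-27*(K(-2) + 6*(-5)) - 18) + H(72)) = 1/((-27*(1 + 6*(-5)) - 18) + 72) = 1/((-27*(1 - 30) - 18) + 72) = 1/((-27*(-29) - 18) + 72) = 1/((783 - 18) + 72) = 1/(765 + 72) = 1/837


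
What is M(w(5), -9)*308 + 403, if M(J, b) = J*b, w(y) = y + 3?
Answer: -21773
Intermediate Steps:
w(y) = 3 + y
M(w(5), -9)*308 + 403 = ((3 + 5)*(-9))*308 + 403 = (8*(-9))*308 + 403 = -72*308 + 403 = -22176 + 403 = -21773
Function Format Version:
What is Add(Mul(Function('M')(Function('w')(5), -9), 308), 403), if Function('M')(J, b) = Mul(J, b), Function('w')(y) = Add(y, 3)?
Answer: -21773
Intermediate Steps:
Function('w')(y) = Add(3, y)
Add(Mul(Function('M')(Function('w')(5), -9), 308), 403) = Add(Mul(Mul(Add(3, 5), -9), 308), 403) = Add(Mul(Mul(8, -9), 308), 403) = Add(Mul(-72, 308), 403) = Add(-22176, 403) = -21773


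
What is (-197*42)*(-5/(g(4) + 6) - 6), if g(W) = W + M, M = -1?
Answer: 162722/3 ≈ 54241.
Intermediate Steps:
g(W) = -1 + W (g(W) = W - 1 = -1 + W)
(-197*42)*(-5/(g(4) + 6) - 6) = (-197*42)*(-5/((-1 + 4) + 6) - 6) = -8274*(-5/(3 + 6) - 6) = -8274*(-5/9 - 6) = -8274*(-59/9) = 162722/3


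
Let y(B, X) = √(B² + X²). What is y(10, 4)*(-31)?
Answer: -62*√29 ≈ -333.88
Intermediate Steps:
y(10, 4)*(-31) = √(10² + 4²)*(-31) = √(100 + 16)*(-31) = √116*(-31) = (2*√29)*(-31) = -62*√29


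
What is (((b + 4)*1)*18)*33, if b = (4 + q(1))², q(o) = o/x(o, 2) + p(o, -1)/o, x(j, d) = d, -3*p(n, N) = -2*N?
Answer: 22209/2 ≈ 11105.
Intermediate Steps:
p(n, N) = 2*N/3 (p(n, N) = -(-2)*N/3 = 2*N/3)
q(o) = o/2 - 2/(3*o) (q(o) = o/2 + ((⅔)*(-1))/o = o*(½) - 2/(3*o) = o/2 - 2/(3*o))
b = 529/36 (b = (4 + ((½)*1 - ⅔/1))² = (4 + (½ - ⅔*1))² = (4 + (½ - ⅔))² = (4 - ⅙)² = (23/6)² = 529/36 ≈ 14.694)
(((b + 4)*1)*18)*33 = (((529/36 + 4)*1)*18)*33 = (((673/36)*1)*18)*33 = ((673/36)*18)*33 = (673/2)*33 = 22209/2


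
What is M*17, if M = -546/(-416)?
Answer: 357/16 ≈ 22.313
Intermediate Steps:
M = 21/16 (M = -546*(-1/416) = 21/16 ≈ 1.3125)
M*17 = (21/16)*17 = 357/16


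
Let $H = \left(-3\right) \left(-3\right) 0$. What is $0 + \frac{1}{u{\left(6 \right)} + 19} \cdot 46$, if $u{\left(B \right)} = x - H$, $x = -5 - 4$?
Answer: $\frac{23}{5} \approx 4.6$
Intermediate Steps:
$x = -9$
$H = 0$ ($H = 9 \cdot 0 = 0$)
$u{\left(B \right)} = -9$ ($u{\left(B \right)} = -9 - 0 = -9 + 0 = -9$)
$0 + \frac{1}{u{\left(6 \right)} + 19} \cdot 46 = 0 + \frac{1}{-9 + 19} \cdot 46 = 0 + \frac{1}{10} \cdot 46 = 0 + \frac{23}{5} = \frac{23}{5}$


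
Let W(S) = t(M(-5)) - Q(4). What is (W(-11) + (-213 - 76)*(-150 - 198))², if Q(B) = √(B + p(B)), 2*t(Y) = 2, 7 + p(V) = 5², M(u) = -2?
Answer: (100573 - √22)² ≈ 1.0114e+10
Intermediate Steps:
p(V) = 18 (p(V) = -7 + 5² = -7 + 25 = 18)
t(Y) = 1 (t(Y) = (½)*2 = 1)
Q(B) = √(18 + B) (Q(B) = √(B + 18) = √(18 + B))
W(S) = 1 - √22 (W(S) = 1 - √(18 + 4) = 1 - √22)
(W(-11) + (-213 - 76)*(-150 - 198))² = ((1 - √22) + (-213 - 76)*(-150 - 198))² = ((1 - √22) - 289*(-348))² = ((1 - √22) + 100572)² = (100573 - √22)²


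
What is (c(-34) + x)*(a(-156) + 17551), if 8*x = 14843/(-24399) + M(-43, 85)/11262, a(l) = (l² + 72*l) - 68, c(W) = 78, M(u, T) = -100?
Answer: 873228660355717/366375384 ≈ 2.3834e+6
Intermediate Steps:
a(l) = -68 + l² + 72*l
x = -28266961/366375384 (x = (14843/(-24399) - 100/11262)/8 = (14843*(-1/24399) - 100*1/11262)/8 = (-14843/24399 - 50/5631)/8 = (⅛)*(-28266961/45796923) = -28266961/366375384 ≈ -0.077153)
(c(-34) + x)*(a(-156) + 17551) = (78 - 28266961/366375384)*((-68 + (-156)² + 72*(-156)) + 17551) = 28549012991*((-68 + 24336 - 11232) + 17551)/366375384 = 28549012991*(13036 + 17551)/366375384 = (28549012991/366375384)*30587 = 873228660355717/366375384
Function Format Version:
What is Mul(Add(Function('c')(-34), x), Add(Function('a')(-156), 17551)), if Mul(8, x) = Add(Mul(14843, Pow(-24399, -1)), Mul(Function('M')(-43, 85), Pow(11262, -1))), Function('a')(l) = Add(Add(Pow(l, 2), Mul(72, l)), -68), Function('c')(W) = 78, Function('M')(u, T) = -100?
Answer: Rational(873228660355717, 366375384) ≈ 2.3834e+6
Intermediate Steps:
Function('a')(l) = Add(-68, Pow(l, 2), Mul(72, l))
x = Rational(-28266961, 366375384) (x = Mul(Rational(1, 8), Add(Mul(14843, Pow(-24399, -1)), Mul(-100, Pow(11262, -1)))) = Mul(Rational(1, 8), Add(Mul(14843, Rational(-1, 24399)), Mul(-100, Rational(1, 11262)))) = Mul(Rational(1, 8), Add(Rational(-14843, 24399), Rational(-50, 5631))) = Mul(Rational(1, 8), Rational(-28266961, 45796923)) = Rational(-28266961, 366375384) ≈ -0.077153)
Mul(Add(Function('c')(-34), x), Add(Function('a')(-156), 17551)) = Mul(Add(78, Rational(-28266961, 366375384)), Add(Add(-68, Pow(-156, 2), Mul(72, -156)), 17551)) = Mul(Rational(28549012991, 366375384), Add(Add(-68, 24336, -11232), 17551)) = Mul(Rational(28549012991, 366375384), Add(13036, 17551)) = Mul(Rational(28549012991, 366375384), 30587) = Rational(873228660355717, 366375384)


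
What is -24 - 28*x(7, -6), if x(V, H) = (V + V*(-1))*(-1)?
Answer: -24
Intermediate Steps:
x(V, H) = 0 (x(V, H) = (V - V)*(-1) = 0*(-1) = 0)
-24 - 28*x(7, -6) = -24 - 28*0 = -24 + 0 = -24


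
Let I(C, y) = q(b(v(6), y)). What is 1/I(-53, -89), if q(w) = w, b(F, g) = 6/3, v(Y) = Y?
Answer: ½ ≈ 0.50000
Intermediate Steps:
b(F, g) = 2 (b(F, g) = 6*(⅓) = 2)
I(C, y) = 2
1/I(-53, -89) = 1/2 = ½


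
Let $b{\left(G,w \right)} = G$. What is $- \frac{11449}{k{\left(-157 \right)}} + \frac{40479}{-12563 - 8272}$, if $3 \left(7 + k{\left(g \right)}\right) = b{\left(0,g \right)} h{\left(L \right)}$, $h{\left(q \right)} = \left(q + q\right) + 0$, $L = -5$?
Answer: $\frac{79418854}{48615} \approx 1633.6$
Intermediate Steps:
$h{\left(q \right)} = 2 q$ ($h{\left(q \right)} = 2 q + 0 = 2 q$)
$k{\left(g \right)} = -7$ ($k{\left(g \right)} = -7 + \frac{0 \cdot 2 \left(-5\right)}{3} = -7 + \frac{0 \left(-10\right)}{3} = -7 + \frac{1}{3} \cdot 0 = -7 + 0 = -7$)
$- \frac{11449}{k{\left(-157 \right)}} + \frac{40479}{-12563 - 8272} = - \frac{11449}{-7} + \frac{40479}{-12563 - 8272} = \left(-11449\right) \left(- \frac{1}{7}\right) + \frac{40479}{-12563 - 8272} = \frac{11449}{7} + \frac{40479}{-20835} = \frac{11449}{7} + 40479 \left(- \frac{1}{20835}\right) = \frac{11449}{7} - \frac{13493}{6945} = \frac{79418854}{48615}$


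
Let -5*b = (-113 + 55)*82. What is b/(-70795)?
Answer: -4756/353975 ≈ -0.013436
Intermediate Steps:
b = 4756/5 (b = -(-113 + 55)*82/5 = -(-58)*82/5 = -⅕*(-4756) = 4756/5 ≈ 951.20)
b/(-70795) = (4756/5)/(-70795) = (4756/5)*(-1/70795) = -4756/353975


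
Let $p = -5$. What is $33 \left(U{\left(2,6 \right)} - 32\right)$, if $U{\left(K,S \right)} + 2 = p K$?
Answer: $-1452$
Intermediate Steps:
$U{\left(K,S \right)} = -2 - 5 K$
$33 \left(U{\left(2,6 \right)} - 32\right) = 33 \left(\left(-2 - 10\right) - 32\right) = 33 \left(-12 - 32\right) = 33 \left(-44\right) = -1452$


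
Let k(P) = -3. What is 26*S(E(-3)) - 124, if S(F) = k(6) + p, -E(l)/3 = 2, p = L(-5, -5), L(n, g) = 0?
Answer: -202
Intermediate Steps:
p = 0
E(l) = -6 (E(l) = -3*2 = -6)
S(F) = -3 (S(F) = -3 + 0 = -3)
26*S(E(-3)) - 124 = 26*(-3) - 124 = -78 - 124 = -202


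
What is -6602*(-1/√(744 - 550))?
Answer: 3301*√194/97 ≈ 474.00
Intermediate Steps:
-6602*(-1/√(744 - 550)) = -6602*(-√194/194) = -(-3301)*√194/97 = 3301*√194/97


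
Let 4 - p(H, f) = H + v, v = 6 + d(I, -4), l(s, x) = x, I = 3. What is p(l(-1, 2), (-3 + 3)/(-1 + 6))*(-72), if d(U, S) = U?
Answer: 504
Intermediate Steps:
v = 9 (v = 6 + 3 = 9)
p(H, f) = -5 - H (p(H, f) = 4 - (H + 9) = 4 - (9 + H) = 4 + (-9 - H) = -5 - H)
p(l(-1, 2), (-3 + 3)/(-1 + 6))*(-72) = (-5 - 1*2)*(-72) = (-5 - 2)*(-72) = -7*(-72) = 504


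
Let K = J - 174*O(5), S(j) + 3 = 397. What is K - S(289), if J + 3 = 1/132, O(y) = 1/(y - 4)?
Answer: -75371/132 ≈ -570.99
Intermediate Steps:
O(y) = 1/(-4 + y)
J = -395/132 (J = -3 + 1/132 = -395/132 ≈ -2.9924)
S(j) = 394 (S(j) = -3 + 397 = 394)
K = -23363/132 (K = -395/132 - 174/(-4 + 5) = -395/132 - 174/1 = -395/132 - 174*1 = -395/132 - 174 = -23363/132 ≈ -176.99)
K - S(289) = -23363/132 - 1*394 = -23363/132 - 394 = -75371/132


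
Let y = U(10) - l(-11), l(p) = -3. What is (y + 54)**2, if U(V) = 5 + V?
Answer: 5184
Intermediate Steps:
y = 18 (y = (5 + 10) - 1*(-3) = 15 + 3 = 18)
(y + 54)**2 = (18 + 54)**2 = 72**2 = 5184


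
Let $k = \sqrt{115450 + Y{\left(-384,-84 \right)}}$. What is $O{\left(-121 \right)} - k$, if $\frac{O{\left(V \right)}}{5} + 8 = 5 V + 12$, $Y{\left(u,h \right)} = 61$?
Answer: $-3005 - \sqrt{115511} \approx -3344.9$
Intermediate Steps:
$O{\left(V \right)} = 20 + 25 V$ ($O{\left(V \right)} = -40 + 5 \left(5 V + 12\right) = -40 + 5 \left(12 + 5 V\right) = -40 + \left(60 + 25 V\right) = 20 + 25 V$)
$k = \sqrt{115511}$ ($k = \sqrt{115450 + 61} = \sqrt{115511} \approx 339.87$)
$O{\left(-121 \right)} - k = \left(20 + 25 \left(-121\right)\right) - \sqrt{115511} = \left(20 - 3025\right) - \sqrt{115511} = -3005 - \sqrt{115511}$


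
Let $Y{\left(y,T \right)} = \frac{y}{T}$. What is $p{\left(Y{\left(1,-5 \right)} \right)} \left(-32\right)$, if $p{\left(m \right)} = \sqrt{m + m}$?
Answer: $- \frac{32 i \sqrt{10}}{5} \approx - 20.239 i$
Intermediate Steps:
$p{\left(m \right)} = \sqrt{2} \sqrt{m}$ ($p{\left(m \right)} = \sqrt{2 m} = \sqrt{2} \sqrt{m}$)
$p{\left(Y{\left(1,-5 \right)} \right)} \left(-32\right) = \sqrt{2} \sqrt{1 \frac{1}{-5}} \left(-32\right) = \sqrt{2} \sqrt{1 \left(- \frac{1}{5}\right)} \left(-32\right) = \sqrt{2} \sqrt{- \frac{1}{5}} \left(-32\right) = \sqrt{2} \frac{i \sqrt{5}}{5} \left(-32\right) = \frac{i \sqrt{10}}{5} \left(-32\right) = - \frac{32 i \sqrt{10}}{5}$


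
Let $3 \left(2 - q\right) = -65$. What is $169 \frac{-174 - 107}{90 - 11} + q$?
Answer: $- \frac{136858}{237} \approx -577.46$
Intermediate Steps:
$q = \frac{71}{3}$ ($q = 2 - - \frac{65}{3} = 2 + \frac{65}{3} = \frac{71}{3} \approx 23.667$)
$169 \frac{-174 - 107}{90 - 11} + q = 169 \frac{-174 - 107}{90 - 11} + \frac{71}{3} = 169 \left(- \frac{281}{79}\right) + \frac{71}{3} = - \frac{47489}{79} + \frac{71}{3} = - \frac{136858}{237}$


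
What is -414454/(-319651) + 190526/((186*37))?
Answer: 1028291917/35481261 ≈ 28.981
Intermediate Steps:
-414454/(-319651) + 190526/((186*37)) = -414454*(-1/319651) + 190526/6882 = 414454/319651 + 190526*(1/6882) = 414454/319651 + 3073/111 = 1028291917/35481261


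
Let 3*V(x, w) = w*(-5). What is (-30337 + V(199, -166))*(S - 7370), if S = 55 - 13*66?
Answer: 737049313/3 ≈ 2.4568e+8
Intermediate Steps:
V(x, w) = -5*w/3 (V(x, w) = (w*(-5))/3 = (-5*w)/3 = -5*w/3)
S = -803 (S = 55 - 858 = -803)
(-30337 + V(199, -166))*(S - 7370) = (-30337 - 5/3*(-166))*(-803 - 7370) = (-30337 + 830/3)*(-8173) = -90181/3*(-8173) = 737049313/3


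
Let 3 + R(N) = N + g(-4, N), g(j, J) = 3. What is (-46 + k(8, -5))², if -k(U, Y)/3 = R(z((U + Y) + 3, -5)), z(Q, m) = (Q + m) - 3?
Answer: 1600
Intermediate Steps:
z(Q, m) = -3 + Q + m
R(N) = N (R(N) = -3 + (N + 3) = -3 + (3 + N) = N)
k(U, Y) = 15 - 3*U - 3*Y (k(U, Y) = -3*(-3 + ((U + Y) + 3) - 5) = -3*(-3 + (3 + U + Y) - 5) = -3*(-5 + U + Y) = 15 - 3*U - 3*Y)
(-46 + k(8, -5))² = (-46 + (15 - 3*8 - 3*(-5)))² = (-46 + (15 - 24 + 15))² = (-46 + 6)² = (-40)² = 1600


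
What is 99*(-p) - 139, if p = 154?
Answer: -15385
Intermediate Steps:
99*(-p) - 139 = 99*(-1*154) - 139 = 99*(-154) - 139 = -15246 - 139 = -15385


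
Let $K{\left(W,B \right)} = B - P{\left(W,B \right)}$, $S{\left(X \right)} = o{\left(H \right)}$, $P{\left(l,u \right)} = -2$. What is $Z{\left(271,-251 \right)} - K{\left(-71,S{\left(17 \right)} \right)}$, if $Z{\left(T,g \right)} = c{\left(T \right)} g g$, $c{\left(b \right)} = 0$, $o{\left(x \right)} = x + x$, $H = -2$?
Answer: $2$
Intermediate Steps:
$o{\left(x \right)} = 2 x$
$S{\left(X \right)} = -4$ ($S{\left(X \right)} = 2 \left(-2\right) = -4$)
$K{\left(W,B \right)} = 2 + B$ ($K{\left(W,B \right)} = B - -2 = B + 2 = 2 + B$)
$Z{\left(T,g \right)} = 0$ ($Z{\left(T,g \right)} = 0 g g = 0 g = 0$)
$Z{\left(271,-251 \right)} - K{\left(-71,S{\left(17 \right)} \right)} = 0 - \left(2 - 4\right) = 0 - -2 = 0 + 2 = 2$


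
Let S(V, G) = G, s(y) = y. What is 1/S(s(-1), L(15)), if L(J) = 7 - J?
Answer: -⅛ ≈ -0.12500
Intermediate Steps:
1/S(s(-1), L(15)) = 1/(7 - 1*15) = 1/(7 - 15) = 1/(-8) = -⅛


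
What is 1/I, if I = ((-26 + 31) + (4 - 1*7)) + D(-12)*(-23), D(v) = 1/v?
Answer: 12/47 ≈ 0.25532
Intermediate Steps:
I = 47/12 (I = ((-26 + 31) + (4 - 1*7)) - 23/(-12) = (5 + (4 - 7)) - 1/12*(-23) = (5 - 3) + 23/12 = 2 + 23/12 = 47/12 ≈ 3.9167)
1/I = 1/(47/12) = 12/47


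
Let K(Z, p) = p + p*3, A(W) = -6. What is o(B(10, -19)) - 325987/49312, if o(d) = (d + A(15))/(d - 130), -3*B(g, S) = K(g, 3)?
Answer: -322307/49312 ≈ -6.5361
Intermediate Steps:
K(Z, p) = 4*p (K(Z, p) = p + 3*p = 4*p)
B(g, S) = -4 (B(g, S) = -4*3/3 = -⅓*12 = -4)
o(d) = (-6 + d)/(-130 + d) (o(d) = (d - 6)/(d - 130) = (-6 + d)/(-130 + d))
o(B(10, -19)) - 325987/49312 = (-6 - 4)/(-130 - 4) - 325987/49312 = -10/(-134) - 325987*1/49312 = -1/134*(-10) - 325987/49312 = 5/67 - 325987/49312 = -322307/49312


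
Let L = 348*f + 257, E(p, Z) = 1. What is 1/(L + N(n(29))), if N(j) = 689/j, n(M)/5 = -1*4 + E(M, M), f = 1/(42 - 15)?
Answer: 45/10078 ≈ 0.0044652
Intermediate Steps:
f = 1/27 ≈ 0.037037
n(M) = -15 (n(M) = 5*(-1*4 + 1) = 5*(-4 + 1) = 5*(-3) = -15)
L = 2429/9 (L = 348*(1/27) + 257 = 116/9 + 257 = 2429/9 ≈ 269.89)
1/(L + N(n(29))) = 1/(2429/9 + 689/(-15)) = 1/(2429/9 + 689*(-1/15)) = 1/(2429/9 - 689/15) = 1/(10078/45) = 45/10078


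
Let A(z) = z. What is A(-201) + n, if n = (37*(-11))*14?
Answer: -5899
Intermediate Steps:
n = -5698 (n = -407*14 = -5698)
A(-201) + n = -201 - 5698 = -5899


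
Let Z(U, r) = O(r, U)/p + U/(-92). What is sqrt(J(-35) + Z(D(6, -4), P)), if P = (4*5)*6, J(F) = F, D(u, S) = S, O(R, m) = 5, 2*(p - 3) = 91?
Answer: I*sqrt(173478098)/2231 ≈ 5.9037*I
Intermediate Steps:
p = 97/2 (p = 3 + (1/2)*91 = 3 + 91/2 = 97/2 ≈ 48.500)
P = 120 (P = 20*6 = 120)
Z(U, r) = 10/97 - U/92 (Z(U, r) = 5/(97/2) + U/(-92) = 5*(2/97) + U*(-1/92) = 10/97 - U/92)
sqrt(J(-35) + Z(D(6, -4), P)) = sqrt(-35 + (10/97 - 1/92*(-4))) = sqrt(-35 + (10/97 + 1/23)) = sqrt(-35 + 327/2231) = sqrt(-77758/2231) = I*sqrt(173478098)/2231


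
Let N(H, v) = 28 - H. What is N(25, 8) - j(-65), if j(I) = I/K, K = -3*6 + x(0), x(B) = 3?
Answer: -4/3 ≈ -1.3333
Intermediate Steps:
K = -15 (K = -3*6 + 3 = -18 + 3 = -15)
j(I) = -I/15 (j(I) = I/(-15) = I*(-1/15) = -I/15)
N(25, 8) - j(-65) = (28 - 1*25) - (-1)*(-65)/15 = (28 - 25) - 1*13/3 = 3 - 13/3 = -4/3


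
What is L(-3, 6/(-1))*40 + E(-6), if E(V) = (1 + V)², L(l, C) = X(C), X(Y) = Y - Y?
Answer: 25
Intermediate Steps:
X(Y) = 0
L(l, C) = 0
L(-3, 6/(-1))*40 + E(-6) = 0*40 + (1 - 6)² = 0 + (-5)² = 0 + 25 = 25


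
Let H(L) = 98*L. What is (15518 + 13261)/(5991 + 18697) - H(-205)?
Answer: 496010699/24688 ≈ 20091.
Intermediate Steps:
(15518 + 13261)/(5991 + 18697) - H(-205) = (15518 + 13261)/(5991 + 18697) - 98*(-205) = 28779/24688 - 1*(-20090) = 28779*(1/24688) + 20090 = 28779/24688 + 20090 = 496010699/24688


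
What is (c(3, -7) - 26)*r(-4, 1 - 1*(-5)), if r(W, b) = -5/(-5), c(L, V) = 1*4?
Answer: -22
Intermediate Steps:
c(L, V) = 4
r(W, b) = 1 (r(W, b) = -5*(-1/5) = 1)
(c(3, -7) - 26)*r(-4, 1 - 1*(-5)) = (4 - 26)*1 = -22*1 = -22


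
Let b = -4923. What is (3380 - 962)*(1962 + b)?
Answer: -7159698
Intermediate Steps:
(3380 - 962)*(1962 + b) = (3380 - 962)*(1962 - 4923) = 2418*(-2961) = -7159698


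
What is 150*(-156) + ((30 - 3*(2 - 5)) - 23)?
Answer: -23384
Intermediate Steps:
150*(-156) + ((30 - 3*(2 - 5)) - 23) = -23400 + ((30 - 3*(-3)) - 23) = -23400 + ((30 + 9) - 23) = -23400 + (39 - 23) = -23400 + 16 = -23384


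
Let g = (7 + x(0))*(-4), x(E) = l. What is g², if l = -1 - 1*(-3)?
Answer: 1296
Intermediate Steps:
l = 2 (l = -1 + 3 = 2)
x(E) = 2
g = -36 (g = (7 + 2)*(-4) = 9*(-4) = -36)
g² = (-36)² = 1296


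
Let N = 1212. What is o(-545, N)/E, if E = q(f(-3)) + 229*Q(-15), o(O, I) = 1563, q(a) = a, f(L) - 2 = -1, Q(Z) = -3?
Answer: -1563/686 ≈ -2.2784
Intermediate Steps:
f(L) = 1 (f(L) = 2 - 1 = 1)
E = -686 (E = 1 + 229*(-3) = 1 - 687 = -686)
o(-545, N)/E = 1563/(-686) = 1563*(-1/686) = -1563/686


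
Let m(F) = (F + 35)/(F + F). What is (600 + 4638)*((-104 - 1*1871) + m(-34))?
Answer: -351734319/34 ≈ -1.0345e+7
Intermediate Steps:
m(F) = (35 + F)/(2*F) (m(F) = (35 + F)/((2*F)) = (35 + F)*(1/(2*F)) = (35 + F)/(2*F))
(600 + 4638)*((-104 - 1*1871) + m(-34)) = (600 + 4638)*((-104 - 1*1871) + (½)*(35 - 34)/(-34)) = 5238*((-104 - 1871) + (½)*(-1/34)*1) = 5238*(-1975 - 1/68) = 5238*(-134301/68) = -351734319/34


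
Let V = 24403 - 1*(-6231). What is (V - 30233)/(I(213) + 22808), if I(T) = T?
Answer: 401/23021 ≈ 0.017419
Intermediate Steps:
V = 30634 (V = 24403 + 6231 = 30634)
(V - 30233)/(I(213) + 22808) = (30634 - 30233)/(213 + 22808) = 401/23021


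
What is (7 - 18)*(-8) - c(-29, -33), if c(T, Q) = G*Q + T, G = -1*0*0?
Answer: 117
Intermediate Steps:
G = 0 (G = 0*0 = 0)
c(T, Q) = T (c(T, Q) = 0*Q + T = 0 + T = T)
(7 - 18)*(-8) - c(-29, -33) = (7 - 18)*(-8) - 1*(-29) = -11*(-8) + 29 = 88 + 29 = 117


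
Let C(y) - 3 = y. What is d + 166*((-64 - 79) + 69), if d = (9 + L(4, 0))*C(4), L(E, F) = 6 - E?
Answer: -12207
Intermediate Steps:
C(y) = 3 + y
d = 77 (d = (9 + (6 - 1*4))*(3 + 4) = (9 + (6 - 4))*7 = (9 + 2)*7 = 11*7 = 77)
d + 166*((-64 - 79) + 69) = 77 + 166*((-64 - 79) + 69) = 77 + 166*(-143 + 69) = 77 + 166*(-74) = 77 - 12284 = -12207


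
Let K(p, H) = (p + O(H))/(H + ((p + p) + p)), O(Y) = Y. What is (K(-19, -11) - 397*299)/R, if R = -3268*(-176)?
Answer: -4035887/19555712 ≈ -0.20638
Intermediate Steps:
R = 575168
K(p, H) = (H + p)/(H + 3*p) (K(p, H) = (p + H)/(H + ((p + p) + p)) = (H + p)/(H + (2*p + p)) = (H + p)/(H + 3*p))
(K(-19, -11) - 397*299)/R = ((-11 - 19)/(-11 + 3*(-19)) - 397*299)/575168 = (-30/(-11 - 57) - 118703)*(1/575168) = (-30/(-68) - 118703)*(1/575168) = (-1/68*(-30) - 118703)*(1/575168) = (15/34 - 118703)*(1/575168) = -4035887/34*1/575168 = -4035887/19555712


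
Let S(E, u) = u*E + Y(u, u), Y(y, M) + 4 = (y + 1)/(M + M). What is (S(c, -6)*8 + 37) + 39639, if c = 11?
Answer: 117358/3 ≈ 39119.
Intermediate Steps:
Y(y, M) = -4 + (1 + y)/(2*M) (Y(y, M) = -4 + (y + 1)/(M + M) = -4 + (1 + y)/((2*M)) = -4 + (1 + y)*(1/(2*M)) = -4 + (1 + y)/(2*M))
S(E, u) = E*u + (1 - 7*u)/(2*u) (S(E, u) = u*E + (1 + u - 8*u)/(2*u) = E*u + (1 - 7*u)/(2*u))
(S(c, -6)*8 + 37) + 39639 = ((-7/2 + (1/2)/(-6) + 11*(-6))*8 + 37) + 39639 = ((-7/2 + (1/2)*(-1/6) - 66)*8 + 37) + 39639 = ((-7/2 - 1/12 - 66)*8 + 37) + 39639 = (-835/12*8 + 37) + 39639 = (-1670/3 + 37) + 39639 = -1559/3 + 39639 = 117358/3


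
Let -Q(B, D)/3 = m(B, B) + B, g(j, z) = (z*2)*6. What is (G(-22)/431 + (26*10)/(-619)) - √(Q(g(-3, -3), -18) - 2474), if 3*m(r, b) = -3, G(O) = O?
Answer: -125678/266789 - I*√2363 ≈ -0.47108 - 48.611*I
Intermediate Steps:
g(j, z) = 12*z (g(j, z) = (2*z)*6 = 12*z)
m(r, b) = -1 (m(r, b) = (⅓)*(-3) = -1)
Q(B, D) = 3 - 3*B (Q(B, D) = -3*(-1 + B) = 3 - 3*B)
(G(-22)/431 + (26*10)/(-619)) - √(Q(g(-3, -3), -18) - 2474) = (-22/431 + (26*10)/(-619)) - √((3 - 36*(-3)) - 2474) = (-22*1/431 + 260*(-1/619)) - √((3 - 3*(-36)) - 2474) = (-22/431 - 260/619) - √((3 + 108) - 2474) = -125678/266789 - √(111 - 2474) = -125678/266789 - √(-2363) = -125678/266789 - I*√2363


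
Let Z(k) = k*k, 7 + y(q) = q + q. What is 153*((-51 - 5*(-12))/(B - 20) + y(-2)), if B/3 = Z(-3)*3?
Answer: -101286/61 ≈ -1660.4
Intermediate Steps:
y(q) = -7 + 2*q (y(q) = -7 + (q + q) = -7 + 2*q)
Z(k) = k²
B = 81 (B = 3*((-3)²*3) = 3*(9*3) = 3*27 = 81)
153*((-51 - 5*(-12))/(B - 20) + y(-2)) = 153*((-51 - 5*(-12))/(81 - 20) + (-7 + 2*(-2))) = 153*((-51 + 60)/61 + (-7 - 4)) = 153*(9*(1/61) - 11) = 153*(9/61 - 11) = 153*(-662/61) = -101286/61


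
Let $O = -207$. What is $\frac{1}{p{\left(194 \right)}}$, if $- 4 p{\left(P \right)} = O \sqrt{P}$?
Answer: $\frac{2 \sqrt{194}}{20079} \approx 0.0013874$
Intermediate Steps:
$p{\left(P \right)} = \frac{207 \sqrt{P}}{4}$ ($p{\left(P \right)} = - \frac{\left(-207\right) \sqrt{P}}{4} = \frac{207 \sqrt{P}}{4}$)
$\frac{1}{p{\left(194 \right)}} = \frac{1}{\frac{207}{4} \sqrt{194}} = \frac{2 \sqrt{194}}{20079}$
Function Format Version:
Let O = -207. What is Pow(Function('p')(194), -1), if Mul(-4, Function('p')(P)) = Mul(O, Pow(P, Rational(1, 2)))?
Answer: Mul(Rational(2, 20079), Pow(194, Rational(1, 2))) ≈ 0.0013874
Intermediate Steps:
Function('p')(P) = Mul(Rational(207, 4), Pow(P, Rational(1, 2))) (Function('p')(P) = Mul(Rational(-1, 4), Mul(-207, Pow(P, Rational(1, 2)))) = Mul(Rational(207, 4), Pow(P, Rational(1, 2))))
Pow(Function('p')(194), -1) = Pow(Mul(Rational(207, 4), Pow(194, Rational(1, 2))), -1) = Mul(Rational(2, 20079), Pow(194, Rational(1, 2)))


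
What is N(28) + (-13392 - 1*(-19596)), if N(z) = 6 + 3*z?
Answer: 6294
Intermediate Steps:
N(28) + (-13392 - 1*(-19596)) = (6 + 3*28) + (-13392 - 1*(-19596)) = (6 + 84) + (-13392 + 19596) = 90 + 6204 = 6294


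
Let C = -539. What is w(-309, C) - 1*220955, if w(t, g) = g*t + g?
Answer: -54943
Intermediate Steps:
w(t, g) = g + g*t
w(-309, C) - 1*220955 = -539*(1 - 309) - 1*220955 = -539*(-308) - 220955 = 166012 - 220955 = -54943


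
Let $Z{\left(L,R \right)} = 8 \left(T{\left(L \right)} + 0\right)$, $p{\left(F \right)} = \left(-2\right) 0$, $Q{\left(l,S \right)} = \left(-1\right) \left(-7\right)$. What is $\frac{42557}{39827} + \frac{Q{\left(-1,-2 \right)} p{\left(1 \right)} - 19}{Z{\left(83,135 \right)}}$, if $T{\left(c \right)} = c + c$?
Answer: $\frac{55758983}{52890256} \approx 1.0542$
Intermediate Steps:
$T{\left(c \right)} = 2 c$
$Q{\left(l,S \right)} = 7$
$p{\left(F \right)} = 0$
$Z{\left(L,R \right)} = 16 L$ ($Z{\left(L,R \right)} = 8 \left(2 L + 0\right) = 8 \cdot 2 L = 16 L$)
$\frac{42557}{39827} + \frac{Q{\left(-1,-2 \right)} p{\left(1 \right)} - 19}{Z{\left(83,135 \right)}} = \frac{42557}{39827} + \frac{7 \cdot 0 - 19}{16 \cdot 83} = 42557 \cdot \frac{1}{39827} + \frac{0 - 19}{1328} = \frac{42557}{39827} - \frac{19}{1328} = \frac{55758983}{52890256}$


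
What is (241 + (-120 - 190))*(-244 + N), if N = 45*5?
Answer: 1311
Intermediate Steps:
N = 225
(241 + (-120 - 190))*(-244 + N) = (241 + (-120 - 190))*(-244 + 225) = (241 - 310)*(-19) = -69*(-19) = 1311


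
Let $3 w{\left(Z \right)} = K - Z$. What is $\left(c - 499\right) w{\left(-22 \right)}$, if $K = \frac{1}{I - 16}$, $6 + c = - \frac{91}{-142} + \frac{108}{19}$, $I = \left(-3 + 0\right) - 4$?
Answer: $- \frac{226479875}{62054} \approx -3649.7$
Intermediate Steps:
$I = -7$ ($I = -3 - 4 = -7$)
$c = \frac{877}{2698}$ ($c = -6 + \left(- \frac{91}{-142} + \frac{108}{19}\right) = -6 + \left(\left(-91\right) \left(- \frac{1}{142}\right) + 108 \cdot \frac{1}{19}\right) = -6 + \left(\frac{91}{142} + \frac{108}{19}\right) = -6 + \frac{17065}{2698} = \frac{877}{2698} \approx 0.32506$)
$K = - \frac{1}{23}$ ($K = \frac{1}{-7 - 16} = \frac{1}{-23} = - \frac{1}{23} \approx -0.043478$)
$w{\left(Z \right)} = - \frac{1}{69} - \frac{Z}{3}$ ($w{\left(Z \right)} = \frac{- \frac{1}{23} - Z}{3} = - \frac{1}{69} - \frac{Z}{3}$)
$\left(c - 499\right) w{\left(-22 \right)} = \left(\frac{877}{2698} - 499\right) \left(- \frac{1}{69} - - \frac{22}{3}\right) = - \frac{1345425 \left(- \frac{1}{69} + \frac{22}{3}\right)}{2698} = \left(- \frac{1345425}{2698}\right) \frac{505}{69} = - \frac{226479875}{62054}$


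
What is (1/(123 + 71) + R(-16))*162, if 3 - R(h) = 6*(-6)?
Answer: 612927/97 ≈ 6318.8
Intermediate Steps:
R(h) = 39 (R(h) = 3 - 6*(-6) = 3 - 1*(-36) = 3 + 36 = 39)
(1/(123 + 71) + R(-16))*162 = (1/(123 + 71) + 39)*162 = (1/194 + 39)*162 = (7567/194)*162 = 612927/97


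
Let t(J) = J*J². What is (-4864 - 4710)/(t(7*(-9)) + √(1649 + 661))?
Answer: 113997618/2977309519 + 9574*√2310/62523499899 ≈ 0.038296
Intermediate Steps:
t(J) = J³
(-4864 - 4710)/(t(7*(-9)) + √(1649 + 661)) = (-4864 - 4710)/((7*(-9))³ + √(1649 + 661)) = -9574/((-63)³ + √2310) = -9574/(-250047 + √2310)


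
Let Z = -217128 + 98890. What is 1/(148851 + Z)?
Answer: 1/30613 ≈ 3.2666e-5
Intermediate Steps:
Z = -118238
1/(148851 + Z) = 1/(148851 - 118238) = 1/30613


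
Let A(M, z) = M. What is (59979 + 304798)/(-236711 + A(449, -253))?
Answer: -364777/236262 ≈ -1.5440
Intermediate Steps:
(59979 + 304798)/(-236711 + A(449, -253)) = (59979 + 304798)/(-236711 + 449) = 364777/(-236262) = 364777*(-1/236262) = -364777/236262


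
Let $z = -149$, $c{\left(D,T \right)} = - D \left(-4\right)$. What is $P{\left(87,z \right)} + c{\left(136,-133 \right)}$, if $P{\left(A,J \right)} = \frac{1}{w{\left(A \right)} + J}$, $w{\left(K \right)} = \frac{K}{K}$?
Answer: $\frac{80511}{148} \approx 543.99$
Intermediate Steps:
$c{\left(D,T \right)} = 4 D$
$w{\left(K \right)} = 1$
$P{\left(A,J \right)} = \frac{1}{1 + J}$
$P{\left(87,z \right)} + c{\left(136,-133 \right)} = \frac{1}{1 - 149} + 4 \cdot 136 = \frac{1}{-148} + 544 = - \frac{1}{148} + 544 = \frac{80511}{148}$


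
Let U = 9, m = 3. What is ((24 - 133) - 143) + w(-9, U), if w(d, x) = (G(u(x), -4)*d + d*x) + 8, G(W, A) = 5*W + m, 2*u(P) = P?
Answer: -1109/2 ≈ -554.50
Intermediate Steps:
u(P) = P/2
G(W, A) = 3 + 5*W (G(W, A) = 5*W + 3 = 3 + 5*W)
w(d, x) = 8 + d*x + d*(3 + 5*x/2) (w(d, x) = ((3 + 5*(x/2))*d + d*x) + 8 = ((3 + 5*x/2)*d + d*x) + 8 = (d*(3 + 5*x/2) + d*x) + 8 = (d*x + d*(3 + 5*x/2)) + 8 = 8 + d*x + d*(3 + 5*x/2))
((24 - 133) - 143) + w(-9, U) = ((24 - 133) - 143) + (8 + 3*(-9) + (7/2)*(-9)*9) = (-109 - 143) + (8 - 27 - 567/2) = -252 - 605/2 = -1109/2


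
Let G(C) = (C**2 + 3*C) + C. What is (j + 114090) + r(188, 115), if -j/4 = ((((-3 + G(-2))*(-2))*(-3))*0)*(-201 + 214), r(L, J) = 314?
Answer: 114404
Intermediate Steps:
G(C) = C**2 + 4*C
j = 0 (j = -4*(((-3 - 2*(4 - 2))*(-2))*(-3))*0*(-201 + 214) = -4*(((-3 - 2*2)*(-2))*(-3))*0*13 = -4*(((-3 - 4)*(-2))*(-3))*0*13 = -4*(-7*(-2)*(-3))*0*13 = -4*(14*(-3))*0*13 = -4*(-42*0)*13 = -0*13 = -4*0 = 0)
(j + 114090) + r(188, 115) = (0 + 114090) + 314 = 114090 + 314 = 114404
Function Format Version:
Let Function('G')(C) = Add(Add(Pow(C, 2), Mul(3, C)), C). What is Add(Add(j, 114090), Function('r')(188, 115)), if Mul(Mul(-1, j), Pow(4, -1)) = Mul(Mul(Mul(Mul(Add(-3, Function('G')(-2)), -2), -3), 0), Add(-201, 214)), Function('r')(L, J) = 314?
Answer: 114404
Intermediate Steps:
Function('G')(C) = Add(Pow(C, 2), Mul(4, C))
j = 0 (j = Mul(-4, Mul(Mul(Mul(Mul(Add(-3, Mul(-2, Add(4, -2))), -2), -3), 0), Add(-201, 214))) = Mul(-4, Mul(Mul(Mul(Mul(Add(-3, Mul(-2, 2)), -2), -3), 0), 13)) = Mul(-4, Mul(Mul(Mul(Mul(Add(-3, -4), -2), -3), 0), 13)) = Mul(-4, Mul(Mul(Mul(Mul(-7, -2), -3), 0), 13)) = Mul(-4, Mul(Mul(Mul(14, -3), 0), 13)) = Mul(-4, Mul(Mul(-42, 0), 13)) = Mul(-4, Mul(0, 13)) = Mul(-4, 0) = 0)
Add(Add(j, 114090), Function('r')(188, 115)) = Add(Add(0, 114090), 314) = Add(114090, 314) = 114404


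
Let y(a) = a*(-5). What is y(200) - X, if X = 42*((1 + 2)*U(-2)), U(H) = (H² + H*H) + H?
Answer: -1756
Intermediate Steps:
U(H) = H + 2*H² (U(H) = (H² + H²) + H = 2*H² + H = H + 2*H²)
y(a) = -5*a
X = 756 (X = 42*((1 + 2)*(-2*(1 + 2*(-2)))) = 42*(3*(-2*(1 - 4))) = 42*(3*(-2*(-3))) = 42*(3*6) = 42*18 = 756)
y(200) - X = -5*200 - 1*756 = -1000 - 756 = -1756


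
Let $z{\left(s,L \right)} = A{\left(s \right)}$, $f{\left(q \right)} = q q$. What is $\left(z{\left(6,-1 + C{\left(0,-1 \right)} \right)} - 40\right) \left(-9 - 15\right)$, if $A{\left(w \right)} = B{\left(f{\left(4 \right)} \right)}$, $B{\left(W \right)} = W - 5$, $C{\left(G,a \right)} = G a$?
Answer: $696$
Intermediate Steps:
$f{\left(q \right)} = q^{2}$
$B{\left(W \right)} = -5 + W$ ($B{\left(W \right)} = W - 5 = -5 + W$)
$A{\left(w \right)} = 11$ ($A{\left(w \right)} = -5 + 4^{2} = -5 + 16 = 11$)
$z{\left(s,L \right)} = 11$
$\left(z{\left(6,-1 + C{\left(0,-1 \right)} \right)} - 40\right) \left(-9 - 15\right) = \left(11 - 40\right) \left(-9 - 15\right) = \left(-29\right) \left(-24\right) = 696$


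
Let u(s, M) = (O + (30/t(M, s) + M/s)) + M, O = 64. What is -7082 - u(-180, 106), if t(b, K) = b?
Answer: -34590581/4770 ≈ -7251.7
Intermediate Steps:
u(s, M) = 64 + M + 30/M + M/s (u(s, M) = (64 + (30/M + M/s)) + M = (64 + 30/M + M/s) + M = 64 + M + 30/M + M/s)
-7082 - u(-180, 106) = -7082 - (64 + 106 + 30/106 + 106/(-180)) = -7082 - (64 + 106 + 30*(1/106) + 106*(-1/180)) = -7082 - (64 + 106 + 15/53 - 53/90) = -7082 - 1*809441/4770 = -7082 - 809441/4770 = -34590581/4770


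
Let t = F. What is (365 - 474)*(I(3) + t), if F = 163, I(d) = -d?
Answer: -17440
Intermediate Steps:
t = 163
(365 - 474)*(I(3) + t) = (365 - 474)*(-1*3 + 163) = -109*(-3 + 163) = -109*160 = -17440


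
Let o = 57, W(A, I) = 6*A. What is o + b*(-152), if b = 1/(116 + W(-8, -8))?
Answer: 931/17 ≈ 54.765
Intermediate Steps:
b = 1/68 (b = 1/(116 + 6*(-8)) = 1/(116 - 48) = 1/68 ≈ 0.014706)
o + b*(-152) = 57 + (1/68)*(-152) = 57 - 38/17 = 931/17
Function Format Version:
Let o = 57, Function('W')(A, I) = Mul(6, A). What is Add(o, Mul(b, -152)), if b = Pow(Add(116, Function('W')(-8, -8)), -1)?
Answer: Rational(931, 17) ≈ 54.765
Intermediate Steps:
b = Rational(1, 68) (b = Pow(Add(116, Mul(6, -8)), -1) = Pow(Add(116, -48), -1) = Pow(68, -1) = Rational(1, 68) ≈ 0.014706)
Add(o, Mul(b, -152)) = Add(57, Mul(Rational(1, 68), -152)) = Add(57, Rational(-38, 17)) = Rational(931, 17)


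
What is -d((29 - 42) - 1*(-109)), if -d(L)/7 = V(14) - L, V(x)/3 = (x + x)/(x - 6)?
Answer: -1197/2 ≈ -598.50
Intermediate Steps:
V(x) = 6*x/(-6 + x) (V(x) = 3*((x + x)/(x - 6)) = 3*((2*x)/(-6 + x)) = 3*(2*x/(-6 + x)) = 6*x/(-6 + x))
d(L) = -147/2 + 7*L (d(L) = -7*(6*14/(-6 + 14) - L) = -7*(6*14/8 - L) = -7*(6*14*(1/8) - L) = -7*(21/2 - L) = -147/2 + 7*L)
-d((29 - 42) - 1*(-109)) = -(-147/2 + 7*((29 - 42) - 1*(-109))) = -(-147/2 + 7*(-13 + 109)) = -(-147/2 + 7*96) = -(-147/2 + 672) = -1*1197/2 = -1197/2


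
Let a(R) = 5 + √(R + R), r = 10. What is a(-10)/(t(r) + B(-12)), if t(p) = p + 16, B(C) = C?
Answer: 5/14 + I*√5/7 ≈ 0.35714 + 0.31944*I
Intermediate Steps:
t(p) = 16 + p
a(R) = 5 + √2*√R (a(R) = 5 + √(2*R) = 5 + √2*√R)
a(-10)/(t(r) + B(-12)) = (5 + √2*√(-10))/((16 + 10) - 12) = (5 + √2*(I*√10))/(26 - 12) = (5 + 2*I*√5)/14 = 5/14 + I*√5/7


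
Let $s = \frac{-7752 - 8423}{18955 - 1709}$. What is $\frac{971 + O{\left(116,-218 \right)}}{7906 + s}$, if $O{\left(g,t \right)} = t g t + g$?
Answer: $\frac{31697406422}{45443567} \approx 697.51$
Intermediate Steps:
$O{\left(g,t \right)} = g + g t^{2}$ ($O{\left(g,t \right)} = g t t + g = g t^{2} + g = g + g t^{2}$)
$s = - \frac{16175}{17246} \approx -0.9379$
$\frac{971 + O{\left(116,-218 \right)}}{7906 + s} = \frac{971 + 116 \left(1 + \left(-218\right)^{2}\right)}{7906 - \frac{16175}{17246}} = \frac{971 + 116 \left(1 + 47524\right)}{\frac{136330701}{17246}} = \left(971 + 116 \cdot 47525\right) \frac{17246}{136330701} = \left(971 + 5512900\right) \frac{17246}{136330701} = 5513871 \cdot \frac{17246}{136330701} = \frac{31697406422}{45443567}$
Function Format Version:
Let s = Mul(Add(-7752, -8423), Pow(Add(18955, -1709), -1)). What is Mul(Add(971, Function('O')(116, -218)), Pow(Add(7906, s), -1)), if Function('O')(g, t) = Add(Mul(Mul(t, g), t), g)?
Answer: Rational(31697406422, 45443567) ≈ 697.51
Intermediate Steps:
Function('O')(g, t) = Add(g, Mul(g, Pow(t, 2))) (Function('O')(g, t) = Add(Mul(Mul(g, t), t), g) = Add(Mul(g, Pow(t, 2)), g) = Add(g, Mul(g, Pow(t, 2))))
s = Rational(-16175, 17246) (s = Mul(-16175, Pow(17246, -1)) = Mul(-16175, Rational(1, 17246)) = Rational(-16175, 17246) ≈ -0.93790)
Mul(Add(971, Function('O')(116, -218)), Pow(Add(7906, s), -1)) = Mul(Add(971, Mul(116, Add(1, Pow(-218, 2)))), Pow(Add(7906, Rational(-16175, 17246)), -1)) = Mul(Add(971, Mul(116, Add(1, 47524))), Pow(Rational(136330701, 17246), -1)) = Mul(Add(971, Mul(116, 47525)), Rational(17246, 136330701)) = Mul(Add(971, 5512900), Rational(17246, 136330701)) = Mul(5513871, Rational(17246, 136330701)) = Rational(31697406422, 45443567)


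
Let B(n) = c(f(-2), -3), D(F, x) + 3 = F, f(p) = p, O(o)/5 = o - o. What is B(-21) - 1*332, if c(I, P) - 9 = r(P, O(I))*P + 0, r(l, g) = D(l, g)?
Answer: -305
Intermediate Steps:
O(o) = 0 (O(o) = 5*(o - o) = 5*0 = 0)
D(F, x) = -3 + F
r(l, g) = -3 + l
c(I, P) = 9 + P*(-3 + P) (c(I, P) = 9 + ((-3 + P)*P + 0) = 9 + (P*(-3 + P) + 0) = 9 + P*(-3 + P))
B(n) = 27 (B(n) = 9 - 3*(-3 - 3) = 9 - 3*(-6) = 9 + 18 = 27)
B(-21) - 1*332 = 27 - 1*332 = 27 - 332 = -305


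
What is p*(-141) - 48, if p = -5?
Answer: 657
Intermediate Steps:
p*(-141) - 48 = -5*(-141) - 48 = 705 - 48 = 657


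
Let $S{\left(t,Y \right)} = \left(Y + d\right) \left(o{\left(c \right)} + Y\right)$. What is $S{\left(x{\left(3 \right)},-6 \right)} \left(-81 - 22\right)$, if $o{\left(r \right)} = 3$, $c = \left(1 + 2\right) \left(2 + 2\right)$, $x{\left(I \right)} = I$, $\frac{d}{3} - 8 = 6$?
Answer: $11124$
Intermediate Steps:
$d = 42$ ($d = 24 + 3 \cdot 6 = 24 + 18 = 42$)
$c = 12$ ($c = 3 \cdot 4 = 12$)
$S{\left(t,Y \right)} = \left(3 + Y\right) \left(42 + Y\right)$ ($S{\left(t,Y \right)} = \left(Y + 42\right) \left(3 + Y\right) = \left(42 + Y\right) \left(3 + Y\right) = \left(3 + Y\right) \left(42 + Y\right)$)
$S{\left(x{\left(3 \right)},-6 \right)} \left(-81 - 22\right) = \left(126 + \left(-6\right)^{2} + 45 \left(-6\right)\right) \left(-81 - 22\right) = \left(126 + 36 - 270\right) \left(-103\right) = \left(-108\right) \left(-103\right) = 11124$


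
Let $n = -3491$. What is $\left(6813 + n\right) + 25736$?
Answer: $29058$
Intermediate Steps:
$\left(6813 + n\right) + 25736 = \left(6813 - 3491\right) + 25736 = 3322 + 25736 = 29058$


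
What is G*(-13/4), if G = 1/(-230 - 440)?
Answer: 13/2680 ≈ 0.0048507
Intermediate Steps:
G = -1/670 (G = 1/(-670) = -1/670 ≈ -0.0014925)
G*(-13/4) = -(-13)/(670*4) = -1/670*(-13/4) = 13/2680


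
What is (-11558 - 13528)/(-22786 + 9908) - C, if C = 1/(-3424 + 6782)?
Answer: 42112955/21622162 ≈ 1.9477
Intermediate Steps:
C = 1/3358 ≈ 0.00029780
(-11558 - 13528)/(-22786 + 9908) - C = (-11558 - 13528)/(-22786 + 9908) - 1*1/3358 = -25086/(-12878) - 1/3358 = -25086*(-1/12878) - 1/3358 = 12543/6439 - 1/3358 = 42112955/21622162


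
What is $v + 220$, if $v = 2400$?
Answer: $2620$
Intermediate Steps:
$v + 220 = 2400 + 220 = 2620$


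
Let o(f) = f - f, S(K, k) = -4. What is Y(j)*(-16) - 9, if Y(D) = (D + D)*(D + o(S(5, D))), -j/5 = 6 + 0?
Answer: -28809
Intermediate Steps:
j = -30 (j = -5*(6 + 0) = -5*6 = -30)
o(f) = 0
Y(D) = 2*D² (Y(D) = (D + D)*(D + 0) = (2*D)*D = 2*D²)
Y(j)*(-16) - 9 = (2*(-30)²)*(-16) - 9 = (2*900)*(-16) - 9 = 1800*(-16) - 9 = -28800 - 9 = -28809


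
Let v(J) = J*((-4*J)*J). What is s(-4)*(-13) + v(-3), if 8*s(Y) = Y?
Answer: 229/2 ≈ 114.50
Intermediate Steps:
v(J) = -4*J**3 (v(J) = J*(-4*J**2) = -4*J**3)
s(Y) = Y/8
s(-4)*(-13) + v(-3) = ((1/8)*(-4))*(-13) - 4*(-3)**3 = -1/2*(-13) - 4*(-27) = 13/2 + 108 = 229/2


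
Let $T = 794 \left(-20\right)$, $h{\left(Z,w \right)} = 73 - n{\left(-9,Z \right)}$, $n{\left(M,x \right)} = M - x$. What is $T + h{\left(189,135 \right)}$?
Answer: $-15609$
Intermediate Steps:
$h{\left(Z,w \right)} = 82 + Z$ ($h{\left(Z,w \right)} = 73 - \left(-9 - Z\right) = 73 + \left(9 + Z\right) = 82 + Z$)
$T = -15880$
$T + h{\left(189,135 \right)} = -15880 + \left(82 + 189\right) = -15880 + 271 = -15609$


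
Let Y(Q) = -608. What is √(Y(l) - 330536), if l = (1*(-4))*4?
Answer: 2*I*√82786 ≈ 575.45*I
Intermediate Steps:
l = -16 (l = -4*4 = -16)
√(Y(l) - 330536) = √(-608 - 330536) = √(-331144) = 2*I*√82786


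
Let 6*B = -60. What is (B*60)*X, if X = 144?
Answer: -86400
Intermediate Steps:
B = -10 (B = (⅙)*(-60) = -10)
(B*60)*X = -10*60*144 = -600*144 = -86400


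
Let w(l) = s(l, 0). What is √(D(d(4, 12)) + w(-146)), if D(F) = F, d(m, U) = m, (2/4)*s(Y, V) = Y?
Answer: 12*I*√2 ≈ 16.971*I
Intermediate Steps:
s(Y, V) = 2*Y
w(l) = 2*l
√(D(d(4, 12)) + w(-146)) = √(4 + 2*(-146)) = √(4 - 292) = √(-288) = 12*I*√2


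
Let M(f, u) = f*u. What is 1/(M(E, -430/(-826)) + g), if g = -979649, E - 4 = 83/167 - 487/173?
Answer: -1704569/1669877823751 ≈ -1.0208e-6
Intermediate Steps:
E = 48594/28891 (E = 4 + (83/167 - 487/173) = 4 - 66970/28891 = 48594/28891 ≈ 1.6820)
1/(M(E, -430/(-826)) + g) = 1/(48594*(-430/(-826))/28891 - 979649) = 1/(48594*(-430*(-1/826))/28891 - 979649) = 1/((48594/28891)*(215/413) - 979649) = 1/(1492530/1704569 - 979649) = 1/(-1669877823751/1704569) = -1704569/1669877823751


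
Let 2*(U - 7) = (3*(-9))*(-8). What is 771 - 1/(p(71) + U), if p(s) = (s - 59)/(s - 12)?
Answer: 5240428/6797 ≈ 770.99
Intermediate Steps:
U = 115 (U = 7 + ((3*(-9))*(-8))/2 = 7 + (-27*(-8))/2 = 7 + (½)*216 = 7 + 108 = 115)
p(s) = (-59 + s)/(-12 + s)
771 - 1/(p(71) + U) = 771 - 1/((-59 + 71)/(-12 + 71) + 115) = 771 - 1/(12/59 + 115) = 771 - 1/6797/59 = 771 - 1*59/6797 = 771 - 59/6797 = 5240428/6797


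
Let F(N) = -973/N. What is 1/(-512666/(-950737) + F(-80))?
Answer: 76058960/966080381 ≈ 0.078729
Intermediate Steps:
1/(-512666/(-950737) + F(-80)) = 1/(-512666/(-950737) - 973/(-80)) = 1/(-512666*(-1/950737) - 973*(-1/80)) = 1/(512666/950737 + 973/80) = 1/(966080381/76058960) = 76058960/966080381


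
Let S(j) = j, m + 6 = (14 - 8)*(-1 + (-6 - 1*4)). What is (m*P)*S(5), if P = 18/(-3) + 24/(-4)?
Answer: 4320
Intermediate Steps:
m = -72 (m = -6 + (14 - 8)*(-1 + (-6 - 1*4)) = -6 + 6*(-1 + (-6 - 4)) = -6 + 6*(-1 - 10) = -6 + 6*(-11) = -6 - 66 = -72)
P = -12 (P = 18*(-⅓) + 24*(-¼) = -6 - 6 = -12)
(m*P)*S(5) = -72*(-12)*5 = 864*5 = 4320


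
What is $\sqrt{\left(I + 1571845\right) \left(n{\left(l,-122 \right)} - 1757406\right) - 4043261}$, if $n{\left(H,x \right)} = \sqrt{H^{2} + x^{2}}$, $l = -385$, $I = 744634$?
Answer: $\sqrt{-4070998136735 + 2316479 \sqrt{163109}} \approx 2.0174 \cdot 10^{6} i$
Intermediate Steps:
$\sqrt{\left(I + 1571845\right) \left(n{\left(l,-122 \right)} - 1757406\right) - 4043261} = \sqrt{\left(744634 + 1571845\right) \left(\sqrt{\left(-385\right)^{2} + \left(-122\right)^{2}} - 1757406\right) - 4043261} = \sqrt{2316479 \left(\sqrt{148225 + 14884} - 1757406\right) - 4043261} = \sqrt{2316479 \left(\sqrt{163109} - 1757406\right) - 4043261} = \sqrt{2316479 \left(-1757406 + \sqrt{163109}\right) - 4043261} = \sqrt{\left(-4070994093474 + 2316479 \sqrt{163109}\right) - 4043261} = \sqrt{-4070998136735 + 2316479 \sqrt{163109}}$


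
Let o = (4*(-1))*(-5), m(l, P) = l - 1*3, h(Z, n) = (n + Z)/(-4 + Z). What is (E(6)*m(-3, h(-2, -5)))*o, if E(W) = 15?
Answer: -1800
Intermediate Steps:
h(Z, n) = (Z + n)/(-4 + Z)
m(l, P) = -3 + l (m(l, P) = l - 3 = -3 + l)
o = 20 (o = -4*(-5) = 20)
(E(6)*m(-3, h(-2, -5)))*o = (15*(-3 - 3))*20 = (15*(-6))*20 = -90*20 = -1800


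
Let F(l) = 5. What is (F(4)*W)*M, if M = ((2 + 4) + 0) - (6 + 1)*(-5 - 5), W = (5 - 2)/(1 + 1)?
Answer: 570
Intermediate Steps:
W = 3/2 ≈ 1.5000
M = 76 (M = (6 + 0) - 7*(-10) = 6 - 1*(-70) = 6 + 70 = 76)
(F(4)*W)*M = (5*(3/2))*76 = (15/2)*76 = 570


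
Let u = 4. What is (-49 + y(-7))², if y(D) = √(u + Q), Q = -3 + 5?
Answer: (49 - √6)² ≈ 2166.9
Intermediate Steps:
Q = 2
y(D) = √6 (y(D) = √(4 + 2) = √6)
(-49 + y(-7))² = (-49 + √6)²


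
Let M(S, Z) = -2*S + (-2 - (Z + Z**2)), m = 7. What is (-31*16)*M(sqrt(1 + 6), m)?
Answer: 28768 + 992*sqrt(7) ≈ 31393.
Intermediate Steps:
M(S, Z) = -2 - Z - Z**2 - 2*S (M(S, Z) = -2*S + (-2 + (-Z - Z**2)) = -2*S + (-2 - Z - Z**2) = -2 - Z - Z**2 - 2*S)
(-31*16)*M(sqrt(1 + 6), m) = (-31*16)*(-2 - 1*7 - 1*7**2 - 2*sqrt(1 + 6)) = -496*(-2 - 7 - 1*49 - 2*sqrt(7)) = -496*(-2 - 7 - 49 - 2*sqrt(7)) = -496*(-58 - 2*sqrt(7)) = 28768 + 992*sqrt(7)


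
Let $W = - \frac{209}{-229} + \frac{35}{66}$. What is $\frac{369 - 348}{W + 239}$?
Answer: $\frac{317394}{3634055} \approx 0.087339$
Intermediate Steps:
$W = \frac{21809}{15114}$ ($W = \left(-209\right) \left(- \frac{1}{229}\right) + 35 \cdot \frac{1}{66} = \frac{209}{229} + \frac{35}{66} = \frac{21809}{15114} \approx 1.443$)
$\frac{369 - 348}{W + 239} = \frac{369 - 348}{\frac{21809}{15114} + 239} = \frac{21}{\frac{3634055}{15114}} = 21 \cdot \frac{15114}{3634055} = \frac{317394}{3634055}$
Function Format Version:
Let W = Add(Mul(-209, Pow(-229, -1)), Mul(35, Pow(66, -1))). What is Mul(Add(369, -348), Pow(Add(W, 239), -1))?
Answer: Rational(317394, 3634055) ≈ 0.087339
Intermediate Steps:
W = Rational(21809, 15114) (W = Add(Mul(-209, Rational(-1, 229)), Mul(35, Rational(1, 66))) = Add(Rational(209, 229), Rational(35, 66)) = Rational(21809, 15114) ≈ 1.4430)
Mul(Add(369, -348), Pow(Add(W, 239), -1)) = Mul(Add(369, -348), Pow(Add(Rational(21809, 15114), 239), -1)) = Mul(21, Pow(Rational(3634055, 15114), -1)) = Mul(21, Rational(15114, 3634055)) = Rational(317394, 3634055)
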